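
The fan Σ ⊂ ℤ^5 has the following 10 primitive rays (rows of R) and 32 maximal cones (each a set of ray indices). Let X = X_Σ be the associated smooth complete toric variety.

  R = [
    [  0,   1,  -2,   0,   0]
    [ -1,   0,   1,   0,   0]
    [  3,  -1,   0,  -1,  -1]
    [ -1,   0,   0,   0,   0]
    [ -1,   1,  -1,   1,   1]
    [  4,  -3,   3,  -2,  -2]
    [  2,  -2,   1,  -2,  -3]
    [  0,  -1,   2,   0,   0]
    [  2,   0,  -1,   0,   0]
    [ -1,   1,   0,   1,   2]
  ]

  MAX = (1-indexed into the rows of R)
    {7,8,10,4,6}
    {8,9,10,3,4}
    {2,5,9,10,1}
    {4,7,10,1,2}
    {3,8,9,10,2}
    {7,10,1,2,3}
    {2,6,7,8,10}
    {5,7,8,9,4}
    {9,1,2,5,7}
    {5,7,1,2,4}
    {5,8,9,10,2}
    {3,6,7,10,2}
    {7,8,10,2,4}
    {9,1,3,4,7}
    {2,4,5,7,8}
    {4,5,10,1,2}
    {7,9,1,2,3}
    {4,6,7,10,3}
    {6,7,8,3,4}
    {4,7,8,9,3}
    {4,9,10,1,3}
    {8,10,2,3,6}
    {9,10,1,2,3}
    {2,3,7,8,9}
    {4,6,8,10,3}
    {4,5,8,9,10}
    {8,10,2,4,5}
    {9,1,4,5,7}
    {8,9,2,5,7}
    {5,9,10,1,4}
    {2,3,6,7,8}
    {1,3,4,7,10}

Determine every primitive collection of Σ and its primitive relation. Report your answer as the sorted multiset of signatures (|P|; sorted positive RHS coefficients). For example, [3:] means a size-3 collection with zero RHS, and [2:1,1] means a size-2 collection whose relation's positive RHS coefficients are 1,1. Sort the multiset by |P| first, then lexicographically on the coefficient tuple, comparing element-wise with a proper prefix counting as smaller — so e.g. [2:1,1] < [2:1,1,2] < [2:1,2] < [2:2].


Minimal non-faces — 11 found among 10 rays, 32 max cones:

  {1,8}:  v_{1} + v_{8} = 0 — sig = [2:]
  {3,5}:  v_{3} + v_{5} = v_{9} — sig = [2:1]
  {5,6}:  v_{5} + v_{6} = v_{3} + v_{8} — sig = [2:1,1]
  {1,6}:  v_{1} + v_{6} = v_{3} + v_{7} + v_{10} — sig = [2:1,1,1]
  {6,9}:  v_{6} + v_{9} = 2·v_{3} + v_{8} — sig = [2:1,2]
  {2,4,9}:  v_{2} + v_{4} + v_{9} = 0 — sig = [3:]
  {5,7,10}:  v_{5} + v_{7} + v_{10} = 0 — sig = [3:]
  {7,9,10}:  v_{7} + v_{9} + v_{10} = v_{3} — sig = [3:1]
  {2,3,4}:  v_{2} + v_{3} + v_{4} = v_{7} + v_{10} — sig = [3:1,1]
  {2,4,6}:  v_{2} + v_{4} + v_{6} = 2·v_{7} + v_{8} + 2·v_{10} — sig = [3:1,2,2]
  {3,7,8,10}:  v_{3} + v_{7} + v_{8} + v_{10} = v_{6} — sig = [4:1]

Signatures (|P|; sorted positive RHS coefficients), sorted:
[[2:], [2:1], [2:1,1], [2:1,1,1], [2:1,2], [3:], [3:], [3:1], [3:1,1], [3:1,2,2], [4:1]]


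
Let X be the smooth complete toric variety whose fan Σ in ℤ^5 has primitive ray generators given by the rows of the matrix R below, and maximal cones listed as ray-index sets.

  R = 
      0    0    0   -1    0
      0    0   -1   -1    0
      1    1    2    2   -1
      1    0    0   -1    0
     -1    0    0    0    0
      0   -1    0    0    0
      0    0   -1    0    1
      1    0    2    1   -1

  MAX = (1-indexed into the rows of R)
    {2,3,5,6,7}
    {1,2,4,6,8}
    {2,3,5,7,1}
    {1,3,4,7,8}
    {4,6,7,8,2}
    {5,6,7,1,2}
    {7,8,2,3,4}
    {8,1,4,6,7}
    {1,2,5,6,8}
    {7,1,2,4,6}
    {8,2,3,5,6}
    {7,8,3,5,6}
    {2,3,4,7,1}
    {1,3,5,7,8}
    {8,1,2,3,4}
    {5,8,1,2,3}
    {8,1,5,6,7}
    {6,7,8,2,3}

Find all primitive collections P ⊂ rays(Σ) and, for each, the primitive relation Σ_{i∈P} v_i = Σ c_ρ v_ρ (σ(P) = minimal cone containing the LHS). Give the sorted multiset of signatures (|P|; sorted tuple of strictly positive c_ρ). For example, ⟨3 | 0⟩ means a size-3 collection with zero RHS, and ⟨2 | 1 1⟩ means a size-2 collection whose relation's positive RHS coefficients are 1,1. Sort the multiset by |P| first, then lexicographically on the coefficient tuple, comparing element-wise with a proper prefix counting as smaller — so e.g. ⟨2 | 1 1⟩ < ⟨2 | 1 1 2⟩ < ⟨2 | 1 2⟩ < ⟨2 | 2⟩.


Δ(Σ) — 8 vertices, 5 min non-faces:

  P = {4,5}:  v_{4} + v_{5} = v_{1}  so sig = ⟨2 | 1⟩
  P = {1,3,6}:  v_{1} + v_{3} + v_{6} = v_{8}  so sig = ⟨3 | 1⟩
  P = {3,4,6}:  v_{3} + v_{4} + v_{6} = v_{2} + v_{7} + 2·v_{8}  so sig = ⟨3 | 1 1 2⟩
  P = {2,5,7,8}:  v_{2} + v_{5} + v_{7} + v_{8} = 0  so sig = ⟨4 | 0⟩
  P = {1,2,7,8}:  v_{1} + v_{2} + v_{7} + v_{8} = v_{4}  so sig = ⟨4 | 1⟩

Sorted signature multiset PRS(X):
{ ⟨2 | 1⟩,  ⟨3 | 1⟩,  ⟨3 | 1 1 2⟩,  ⟨4 | 0⟩,  ⟨4 | 1⟩ }


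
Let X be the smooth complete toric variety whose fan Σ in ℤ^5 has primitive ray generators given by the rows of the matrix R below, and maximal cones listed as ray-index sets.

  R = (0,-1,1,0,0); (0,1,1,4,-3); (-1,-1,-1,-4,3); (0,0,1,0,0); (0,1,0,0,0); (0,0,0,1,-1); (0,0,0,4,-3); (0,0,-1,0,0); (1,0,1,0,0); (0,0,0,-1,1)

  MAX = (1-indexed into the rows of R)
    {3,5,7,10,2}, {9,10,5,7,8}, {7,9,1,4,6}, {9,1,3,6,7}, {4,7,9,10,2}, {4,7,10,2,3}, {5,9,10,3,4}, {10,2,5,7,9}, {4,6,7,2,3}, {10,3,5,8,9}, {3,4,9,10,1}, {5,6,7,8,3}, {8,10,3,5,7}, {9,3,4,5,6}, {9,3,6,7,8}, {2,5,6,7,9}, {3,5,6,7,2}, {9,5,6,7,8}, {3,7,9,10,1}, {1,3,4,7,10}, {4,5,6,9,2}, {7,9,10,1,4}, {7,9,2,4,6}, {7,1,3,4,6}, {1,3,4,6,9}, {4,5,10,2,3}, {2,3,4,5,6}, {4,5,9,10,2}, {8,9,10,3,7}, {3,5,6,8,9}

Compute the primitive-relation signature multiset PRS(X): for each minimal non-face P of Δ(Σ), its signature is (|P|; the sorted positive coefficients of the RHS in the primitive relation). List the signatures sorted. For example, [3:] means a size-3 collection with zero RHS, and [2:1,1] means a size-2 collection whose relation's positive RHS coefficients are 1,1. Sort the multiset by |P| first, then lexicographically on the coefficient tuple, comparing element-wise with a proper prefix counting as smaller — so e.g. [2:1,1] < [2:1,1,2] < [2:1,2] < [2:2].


Minimal non-faces — 10 found among 10 rays, 30 max cones:

  • {4,8}:  v_{4} + v_{8} = 0  ⇒ sig = [2:]
  • {6,10}:  v_{6} + v_{10} = 0  ⇒ sig = [2:]
  • {1,5}:  v_{1} + v_{5} = v_{4}  ⇒ sig = [2:1]
  • {2,8}:  v_{2} + v_{8} = v_{5} + v_{7}  ⇒ sig = [2:1,1]
  • {1,8}:  v_{1} + v_{8} = v_{3} + v_{7} + v_{9}  ⇒ sig = [2:1,1,1]
  • {1,2}:  v_{1} + v_{2} = 2·v_{4} + v_{7}  ⇒ sig = [2:1,2]
  • {2,3,9}:  v_{2} + v_{3} + v_{9} = v_{4}  ⇒ sig = [3:1]
  • {4,5,7}:  v_{4} + v_{5} + v_{7} = v_{2}  ⇒ sig = [3:1]
  • {3,5,7,9}:  v_{3} + v_{5} + v_{7} + v_{9} = 0  ⇒ sig = [4:]
  • {3,4,7,9}:  v_{3} + v_{4} + v_{7} + v_{9} = v_{1}  ⇒ sig = [4:1]

Signatures (|P|; sorted positive RHS coefficients), sorted:
    [2:]
    [2:]
    [2:1]
    [2:1,1]
    [2:1,1,1]
    [2:1,2]
    [3:1]
    [3:1]
    [4:]
    [4:1]


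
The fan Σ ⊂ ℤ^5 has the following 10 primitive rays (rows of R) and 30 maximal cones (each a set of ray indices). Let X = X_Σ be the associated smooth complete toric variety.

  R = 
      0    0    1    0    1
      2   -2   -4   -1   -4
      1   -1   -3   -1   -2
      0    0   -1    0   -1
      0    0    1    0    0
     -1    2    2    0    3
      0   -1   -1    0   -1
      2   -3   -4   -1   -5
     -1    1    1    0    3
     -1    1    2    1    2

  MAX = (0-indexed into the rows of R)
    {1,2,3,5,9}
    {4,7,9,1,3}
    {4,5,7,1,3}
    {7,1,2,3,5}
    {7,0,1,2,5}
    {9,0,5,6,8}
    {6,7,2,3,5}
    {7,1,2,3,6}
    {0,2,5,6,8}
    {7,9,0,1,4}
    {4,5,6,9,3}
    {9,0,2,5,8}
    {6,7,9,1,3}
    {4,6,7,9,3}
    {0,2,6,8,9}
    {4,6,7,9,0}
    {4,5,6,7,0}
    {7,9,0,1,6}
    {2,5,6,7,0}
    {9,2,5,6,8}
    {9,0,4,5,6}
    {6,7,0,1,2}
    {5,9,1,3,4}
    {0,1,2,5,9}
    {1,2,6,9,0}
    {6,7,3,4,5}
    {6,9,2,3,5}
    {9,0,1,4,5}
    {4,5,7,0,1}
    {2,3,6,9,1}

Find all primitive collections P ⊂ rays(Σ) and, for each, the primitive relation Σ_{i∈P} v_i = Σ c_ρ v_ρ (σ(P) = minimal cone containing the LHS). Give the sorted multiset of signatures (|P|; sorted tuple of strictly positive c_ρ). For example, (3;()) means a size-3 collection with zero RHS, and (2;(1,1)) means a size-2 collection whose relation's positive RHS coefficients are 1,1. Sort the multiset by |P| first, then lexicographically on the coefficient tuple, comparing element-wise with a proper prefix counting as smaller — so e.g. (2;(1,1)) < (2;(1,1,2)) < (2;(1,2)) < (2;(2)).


11 minimal non-faces of Δ(Σ) (on 10 rays):

  P={0,3}:  v_{0} + v_{3} = 0 — sig = (2;())
  P={2,4}:  v_{2} + v_{4} = v_{5} + v_{7} — sig = (2;(1,1))
  P={4,8}:  v_{4} + v_{8} = v_{0} + v_{5} + v_{6} — sig = (2;(1,1,1))
  P={7,8}:  v_{7} + v_{8} = v_{0} + v_{2} + v_{6} — sig = (2;(1,1,1))
  P={3,8}:  v_{3} + v_{8} = v_{2} + v_{5} + v_{6} + v_{9} — sig = (2;(1,1,1,1))
  P={1,8}:  v_{1} + v_{8} = v_{0} + 2·v_{2} + v_{9} — sig = (2;(1,1,2))
  P={5,7,9}:  v_{5} + v_{7} + v_{9} = 0 — sig = (3;())
  P={1,4,6}:  v_{1} + v_{4} + v_{6} = v_{7} — sig = (3;(1))
  P={1,5,6}:  v_{1} + v_{5} + v_{6} = v_{2} — sig = (3;(1))
  P={2,7,9}:  v_{2} + v_{7} + v_{9} = v_{1} + v_{6} — sig = (3;(1,1))
  P={0,2,5,6,9}:  v_{0} + v_{2} + v_{5} + v_{6} + v_{9} = v_{8} — sig = (5;(1))

Sorted signature multiset PRS(X):
    |P|=2: 6 collections, coeffs (), (1,1), (1,1,1), (1,1,1), (1,1,1,1), (1,1,2)
    |P|=3: 4 collections, coeffs (), (1), (1), (1,1)
    |P|=5: 1 collection, coeffs (1)


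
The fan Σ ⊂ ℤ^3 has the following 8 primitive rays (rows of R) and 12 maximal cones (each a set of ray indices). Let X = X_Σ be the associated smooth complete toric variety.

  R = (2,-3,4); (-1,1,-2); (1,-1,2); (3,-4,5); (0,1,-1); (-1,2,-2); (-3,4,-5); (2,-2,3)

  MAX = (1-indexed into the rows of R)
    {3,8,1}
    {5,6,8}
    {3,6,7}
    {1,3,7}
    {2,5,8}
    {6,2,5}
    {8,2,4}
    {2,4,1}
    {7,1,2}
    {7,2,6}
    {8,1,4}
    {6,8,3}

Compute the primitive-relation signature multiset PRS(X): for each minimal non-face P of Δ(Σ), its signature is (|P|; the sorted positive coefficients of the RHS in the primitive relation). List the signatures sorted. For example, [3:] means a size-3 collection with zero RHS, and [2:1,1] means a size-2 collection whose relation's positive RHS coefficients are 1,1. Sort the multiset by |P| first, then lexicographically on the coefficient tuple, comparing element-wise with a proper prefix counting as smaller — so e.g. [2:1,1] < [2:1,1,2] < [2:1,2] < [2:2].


|primitive collections| = 12. Relations:

  {2,3}:  v_{2} + v_{3} = 0  so sig = [2:]
  {4,7}:  v_{4} + v_{7} = 0  so sig = [2:]
  {1,5}:  v_{1} + v_{5} = v_{8}  so sig = [2:1]
  {1,6}:  v_{1} + v_{6} = v_{3}  so sig = [2:1]
  {4,6}:  v_{4} + v_{6} = v_{8}  so sig = [2:1]
  {7,8}:  v_{7} + v_{8} = v_{6}  so sig = [2:1]
  {3,4}:  v_{3} + v_{4} = v_{1} + v_{8}  so sig = [2:1,1]
  {3,5}:  v_{3} + v_{5} = v_{6} + v_{8}  so sig = [2:1,1]
  {4,5}:  v_{4} + v_{5} = v_{2} + 2·v_{8}  so sig = [2:1,2]
  {5,7}:  v_{5} + v_{7} = v_{2} + 2·v_{6}  so sig = [2:1,2]
  {1,2,8}:  v_{1} + v_{2} + v_{8} = v_{4}  so sig = [3:1]
  {2,6,8}:  v_{2} + v_{6} + v_{8} = v_{5}  so sig = [3:1]

Hence PRS(X_Σ) =
    [2:]
    [2:]
    [2:1]
    [2:1]
    [2:1]
    [2:1]
    [2:1,1]
    [2:1,1]
    [2:1,2]
    [2:1,2]
    [3:1]
    [3:1]


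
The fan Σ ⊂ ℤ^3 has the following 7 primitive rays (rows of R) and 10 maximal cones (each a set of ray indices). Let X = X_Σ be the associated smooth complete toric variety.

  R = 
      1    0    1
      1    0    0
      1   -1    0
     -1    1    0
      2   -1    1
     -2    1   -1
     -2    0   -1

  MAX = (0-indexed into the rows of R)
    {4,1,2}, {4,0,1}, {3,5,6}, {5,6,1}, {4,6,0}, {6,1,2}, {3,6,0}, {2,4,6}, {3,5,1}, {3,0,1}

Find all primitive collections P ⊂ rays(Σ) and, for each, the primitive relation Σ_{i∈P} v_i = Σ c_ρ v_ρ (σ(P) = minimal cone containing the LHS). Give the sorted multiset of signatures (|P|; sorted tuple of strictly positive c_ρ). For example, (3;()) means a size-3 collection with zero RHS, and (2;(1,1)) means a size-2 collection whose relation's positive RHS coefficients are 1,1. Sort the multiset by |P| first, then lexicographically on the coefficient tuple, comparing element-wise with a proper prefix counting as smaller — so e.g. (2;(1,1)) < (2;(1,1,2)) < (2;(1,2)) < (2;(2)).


9 collections generate NE(X_Σ); each relation:

  • {2,3}:  v_{2} + v_{3} = 0  so sig = (2;())
  • {4,5}:  v_{4} + v_{5} = 0  so sig = (2;())
  • {0,2}:  v_{0} + v_{2} = v_{4}  so sig = (2;(1))
  • {0,5}:  v_{0} + v_{5} = v_{3}  so sig = (2;(1))
  • {3,4}:  v_{3} + v_{4} = v_{0}  so sig = (2;(1))
  • {2,5}:  v_{2} + v_{5} = v_{1} + v_{6}  so sig = (2;(1,1))
  • {0,1,6}:  v_{0} + v_{1} + v_{6} = 0  so sig = (3;())
  • {1,3,6}:  v_{1} + v_{3} + v_{6} = v_{5}  so sig = (3;(1))
  • {1,4,6}:  v_{1} + v_{4} + v_{6} = v_{2}  so sig = (3;(1))

Sorted signature multiset PRS(X):
    |P|=2: 6 collections, coeffs (), (), (1), (1), (1), (1,1)
    |P|=3: 3 collections, coeffs (), (1), (1)


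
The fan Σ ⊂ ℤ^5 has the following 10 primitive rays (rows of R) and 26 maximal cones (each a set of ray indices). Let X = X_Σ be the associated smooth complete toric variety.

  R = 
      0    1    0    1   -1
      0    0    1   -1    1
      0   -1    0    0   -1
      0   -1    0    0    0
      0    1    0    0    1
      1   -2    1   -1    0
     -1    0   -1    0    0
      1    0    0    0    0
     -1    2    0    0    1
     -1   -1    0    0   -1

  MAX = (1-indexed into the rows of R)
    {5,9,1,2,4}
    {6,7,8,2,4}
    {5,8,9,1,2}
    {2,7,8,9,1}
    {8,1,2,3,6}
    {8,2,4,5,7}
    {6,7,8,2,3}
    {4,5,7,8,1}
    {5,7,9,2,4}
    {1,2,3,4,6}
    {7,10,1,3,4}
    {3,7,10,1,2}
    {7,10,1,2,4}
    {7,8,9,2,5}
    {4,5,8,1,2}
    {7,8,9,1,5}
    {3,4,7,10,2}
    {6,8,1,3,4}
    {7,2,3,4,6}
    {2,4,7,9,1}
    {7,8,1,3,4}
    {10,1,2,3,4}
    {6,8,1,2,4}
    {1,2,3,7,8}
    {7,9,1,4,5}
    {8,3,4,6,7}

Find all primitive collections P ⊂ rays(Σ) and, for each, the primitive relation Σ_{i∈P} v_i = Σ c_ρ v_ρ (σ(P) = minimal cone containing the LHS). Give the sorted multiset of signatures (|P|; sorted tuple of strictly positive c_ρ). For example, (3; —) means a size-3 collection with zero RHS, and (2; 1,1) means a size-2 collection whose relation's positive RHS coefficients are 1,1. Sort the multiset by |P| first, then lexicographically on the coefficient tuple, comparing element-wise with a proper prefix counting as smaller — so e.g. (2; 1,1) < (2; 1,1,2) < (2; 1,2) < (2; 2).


Minimal non-faces — 14 found among 10 rays, 26 max cones:

  {3,5}:  v_{3} + v_{5} = 0  ⇒ sig = (2; —)
  {6,9}:  v_{6} + v_{9} = v_{2}  ⇒ sig = (2; 1)
  {8,10}:  v_{8} + v_{10} = v_{3}  ⇒ sig = (2; 1)
  {3,9}:  v_{3} + v_{9} = v_{1} + v_{2} + v_{7}  ⇒ sig = (2; 1,1,1)
  {5,6}:  v_{5} + v_{6} = v_{2} + v_{4} + v_{8}  ⇒ sig = (2; 1,1,1)
  {5,10}:  v_{5} + v_{10} = v_{1} + v_{2} + v_{4} + v_{7}  ⇒ sig = (2; 1,1,1,1)
  {6,10}:  v_{6} + v_{10} = v_{2} + 2·v_{3} + v_{4}  ⇒ sig = (2; 1,1,2)
  {9,10}:  v_{9} + v_{10} = 2·v_{1} + 2·v_{2} + v_{4} + 2·v_{7}  ⇒ sig = (2; 1,2,2,2)
  {1,6,7}:  v_{1} + v_{6} + v_{7} = v_{3}  ⇒ sig = (3; 1)
  {4,8,9}:  v_{4} + v_{8} + v_{9} = v_{5}  ⇒ sig = (3; 1)
  {1,2,5,7}:  v_{1} + v_{2} + v_{5} + v_{7} = v_{9}  ⇒ sig = (4; 1)
  {2,3,4,8}:  v_{2} + v_{3} + v_{4} + v_{8} = v_{6}  ⇒ sig = (4; 1)
  {1,2,4,7,8}:  v_{1} + v_{2} + v_{4} + v_{7} + v_{8} = 0  ⇒ sig = (5; —)
  {1,2,3,4,7}:  v_{1} + v_{2} + v_{3} + v_{4} + v_{7} = v_{10}  ⇒ sig = (5; 1)

Hence PRS(X_Σ) =
{ (2; —),  (2; 1) ×2,  (2; 1,1,1) ×2,  (2; 1,1,1,1),  (2; 1,1,2),  (2; 1,2,2,2),  (3; 1) ×2,  (4; 1) ×2,  (5; —),  (5; 1) }


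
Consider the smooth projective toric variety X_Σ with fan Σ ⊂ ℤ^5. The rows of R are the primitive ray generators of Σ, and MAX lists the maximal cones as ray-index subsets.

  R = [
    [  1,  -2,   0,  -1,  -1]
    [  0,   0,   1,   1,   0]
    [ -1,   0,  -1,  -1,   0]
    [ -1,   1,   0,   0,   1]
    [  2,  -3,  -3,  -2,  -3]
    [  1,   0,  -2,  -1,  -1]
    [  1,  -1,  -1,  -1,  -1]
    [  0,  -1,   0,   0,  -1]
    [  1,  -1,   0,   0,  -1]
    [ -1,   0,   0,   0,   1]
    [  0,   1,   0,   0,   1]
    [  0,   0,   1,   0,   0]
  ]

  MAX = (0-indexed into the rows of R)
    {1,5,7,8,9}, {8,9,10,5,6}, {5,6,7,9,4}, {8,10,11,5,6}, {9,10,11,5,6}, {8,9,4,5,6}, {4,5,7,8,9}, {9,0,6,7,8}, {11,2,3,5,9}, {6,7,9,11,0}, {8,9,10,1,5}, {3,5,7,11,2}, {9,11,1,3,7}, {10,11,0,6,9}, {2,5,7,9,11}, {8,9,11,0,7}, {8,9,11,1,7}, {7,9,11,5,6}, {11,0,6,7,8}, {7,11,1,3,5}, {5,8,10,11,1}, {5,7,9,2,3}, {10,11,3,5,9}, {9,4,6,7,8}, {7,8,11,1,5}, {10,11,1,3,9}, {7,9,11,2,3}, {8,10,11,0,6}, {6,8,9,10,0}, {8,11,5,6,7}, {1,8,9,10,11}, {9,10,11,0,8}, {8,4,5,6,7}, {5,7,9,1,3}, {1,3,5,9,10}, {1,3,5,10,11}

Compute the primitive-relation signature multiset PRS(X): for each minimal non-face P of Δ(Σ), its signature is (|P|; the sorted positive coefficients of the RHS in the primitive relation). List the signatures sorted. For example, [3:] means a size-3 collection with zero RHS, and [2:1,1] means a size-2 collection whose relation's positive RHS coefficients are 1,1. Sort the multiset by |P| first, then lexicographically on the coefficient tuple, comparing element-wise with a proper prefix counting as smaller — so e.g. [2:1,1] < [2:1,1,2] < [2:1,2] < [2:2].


23 collections generate NE(X_Σ); each relation:

  P={3,8}:  v_{3} + v_{8} = 0  →  sig = [2:]
  P={7,10}:  v_{7} + v_{10} = 0  →  sig = [2:]
  P={1,6}:  v_{1} + v_{6} = v_{8}  →  sig = [2:1]
  P={1,2}:  v_{1} + v_{2} = v_{3} + v_{7}  →  sig = [2:1,1]
  P={0,3}:  v_{0} + v_{3} = v_{6} + v_{9} + v_{11}  →  sig = [2:1,1,1]
  P={3,6}:  v_{3} + v_{6} = v_{5} + v_{9} + v_{11}  →  sig = [2:1,1,1]
  P={2,8}:  v_{2} + v_{8} = v_{5} + v_{7} + v_{9} + v_{11}  →  sig = [2:1,1,1,1]
  P={2,10}:  v_{2} + v_{10} = v_{3} + v_{5} + v_{9} + v_{11}  →  sig = [2:1,1,1,1]
  P={3,4}:  v_{3} + v_{4} = v_{5} + v_{6} + v_{7} + v_{9}  →  sig = [2:1,1,1,1]
  P={4,10}:  v_{4} + v_{10} = v_{5} + v_{6} + v_{8} + v_{9}  →  sig = [2:1,1,1,1]
  P={1,4}:  v_{1} + v_{4} = v_{5} + v_{7} + 2·v_{8} + v_{9}  →  sig = [2:1,1,1,2]
  P={0,2}:  v_{0} + v_{2} = v_{5} + v_{6} + v_{7} + 2·v_{9} + 2·v_{11}  →  sig = [2:1,1,1,2,2]
  P={0,4}:  v_{0} + v_{4} = 3·v_{6} + v_{7} + v_{8} + v_{9}  →  sig = [2:1,1,1,3]
  P={0,1}:  v_{0} + v_{1} = 2·v_{8} + v_{9} + v_{11}  →  sig = [2:1,1,2]
  P={2,4}:  v_{2} + v_{4} = 2·v_{5} + v_{6} + 2·v_{7} + 2·v_{9} + v_{11}  →  sig = [2:1,1,2,2,2]
  P={4,11}:  v_{4} + v_{11} = 2·v_{6} + v_{7}  →  sig = [2:1,2]
  P={2,6}:  v_{2} + v_{6} = 2·v_{5} + v_{7} + 2·v_{9} + 2·v_{11}  →  sig = [2:1,2,2,2]
  P={0,5}:  v_{0} + v_{5} = 2·v_{6}  →  sig = [2:2]
  P={1,5,9,11}:  v_{1} + v_{5} + v_{9} + v_{11} = 0  →  sig = [4:]
  P={5,8,9,11}:  v_{5} + v_{8} + v_{9} + v_{11} = v_{6}  →  sig = [4:1]
  P={6,8,9,11}:  v_{6} + v_{8} + v_{9} + v_{11} = v_{0}  →  sig = [4:1]
  P={3,5,7,9,11}:  v_{3} + v_{5} + v_{7} + v_{9} + v_{11} = v_{2}  →  sig = [5:1]
  P={5,6,7,8,9}:  v_{5} + v_{6} + v_{7} + v_{8} + v_{9} = v_{4}  →  sig = [5:1]

Sorted signature multiset PRS(X):
[[2:], [2:], [2:1], [2:1,1], [2:1,1,1], [2:1,1,1], [2:1,1,1,1], [2:1,1,1,1], [2:1,1,1,1], [2:1,1,1,1], [2:1,1,1,2], [2:1,1,1,2,2], [2:1,1,1,3], [2:1,1,2], [2:1,1,2,2,2], [2:1,2], [2:1,2,2,2], [2:2], [4:], [4:1], [4:1], [5:1], [5:1]]


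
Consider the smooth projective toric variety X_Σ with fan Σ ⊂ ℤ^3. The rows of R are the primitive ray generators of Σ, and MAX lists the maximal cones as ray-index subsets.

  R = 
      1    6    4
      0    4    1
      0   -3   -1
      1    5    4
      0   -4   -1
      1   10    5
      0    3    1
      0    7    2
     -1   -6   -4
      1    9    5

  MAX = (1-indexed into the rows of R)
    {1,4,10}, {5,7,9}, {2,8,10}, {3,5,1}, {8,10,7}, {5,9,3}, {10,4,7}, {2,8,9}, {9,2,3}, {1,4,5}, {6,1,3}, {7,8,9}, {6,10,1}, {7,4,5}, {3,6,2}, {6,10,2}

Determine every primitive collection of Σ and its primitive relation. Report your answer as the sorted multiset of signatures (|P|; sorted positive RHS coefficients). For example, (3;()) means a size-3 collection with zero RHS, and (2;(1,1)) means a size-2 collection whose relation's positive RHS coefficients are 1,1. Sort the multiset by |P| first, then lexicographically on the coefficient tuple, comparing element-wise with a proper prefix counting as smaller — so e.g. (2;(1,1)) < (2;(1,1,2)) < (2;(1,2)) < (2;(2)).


The 21 primitive collections of Σ (r=10, n=3):

  {1,9}:  v_{1} + v_{9} = 0 ; sig = (2;())
  {2,5}:  v_{2} + v_{5} = 0 ; sig = (2;())
  {3,7}:  v_{3} + v_{7} = 0 ; sig = (2;())
  {1,2}:  v_{1} + v_{2} = v_{6} ; sig = (2;(1))
  {1,7}:  v_{1} + v_{7} = v_{10} ; sig = (2;(1))
  {2,4}:  v_{2} + v_{4} = v_{10} ; sig = (2;(1))
  {2,7}:  v_{2} + v_{7} = v_{8} ; sig = (2;(1))
  {3,8}:  v_{3} + v_{8} = v_{2} ; sig = (2;(1))
  {3,10}:  v_{3} + v_{10} = v_{1} ; sig = (2;(1))
  {5,6}:  v_{5} + v_{6} = v_{1} ; sig = (2;(1))
  {5,8}:  v_{5} + v_{8} = v_{7} ; sig = (2;(1))
  {5,10}:  v_{5} + v_{10} = v_{4} ; sig = (2;(1))
  {6,9}:  v_{6} + v_{9} = v_{2} ; sig = (2;(1))
  {9,10}:  v_{9} + v_{10} = v_{7} ; sig = (2;(1))
  {1,8}:  v_{1} + v_{8} = v_{2} + v_{10} ; sig = (2;(1,1))
  {3,4}:  v_{3} + v_{4} = v_{1} + v_{5} ; sig = (2;(1,1))
  {4,6}:  v_{4} + v_{6} = v_{1} + v_{10} ; sig = (2;(1,1))
  {4,8}:  v_{4} + v_{8} = v_{7} + v_{10} ; sig = (2;(1,1))
  {4,9}:  v_{4} + v_{9} = v_{5} + v_{7} ; sig = (2;(1,1))
  {6,7}:  v_{6} + v_{7} = v_{2} + v_{10} ; sig = (2;(1,1))
  {6,8}:  v_{6} + v_{8} = 2·v_{2} + v_{10} ; sig = (2;(1,2))

Signatures (|P|; sorted positive RHS coefficients), sorted:
    |P|=2: 21 collections, coeffs (), (), (), (1), (1), (1), (1), (1), (1), (1), (1), (1), (1), (1), (1,1), (1,1), (1,1), (1,1), (1,1), (1,1), (1,2)


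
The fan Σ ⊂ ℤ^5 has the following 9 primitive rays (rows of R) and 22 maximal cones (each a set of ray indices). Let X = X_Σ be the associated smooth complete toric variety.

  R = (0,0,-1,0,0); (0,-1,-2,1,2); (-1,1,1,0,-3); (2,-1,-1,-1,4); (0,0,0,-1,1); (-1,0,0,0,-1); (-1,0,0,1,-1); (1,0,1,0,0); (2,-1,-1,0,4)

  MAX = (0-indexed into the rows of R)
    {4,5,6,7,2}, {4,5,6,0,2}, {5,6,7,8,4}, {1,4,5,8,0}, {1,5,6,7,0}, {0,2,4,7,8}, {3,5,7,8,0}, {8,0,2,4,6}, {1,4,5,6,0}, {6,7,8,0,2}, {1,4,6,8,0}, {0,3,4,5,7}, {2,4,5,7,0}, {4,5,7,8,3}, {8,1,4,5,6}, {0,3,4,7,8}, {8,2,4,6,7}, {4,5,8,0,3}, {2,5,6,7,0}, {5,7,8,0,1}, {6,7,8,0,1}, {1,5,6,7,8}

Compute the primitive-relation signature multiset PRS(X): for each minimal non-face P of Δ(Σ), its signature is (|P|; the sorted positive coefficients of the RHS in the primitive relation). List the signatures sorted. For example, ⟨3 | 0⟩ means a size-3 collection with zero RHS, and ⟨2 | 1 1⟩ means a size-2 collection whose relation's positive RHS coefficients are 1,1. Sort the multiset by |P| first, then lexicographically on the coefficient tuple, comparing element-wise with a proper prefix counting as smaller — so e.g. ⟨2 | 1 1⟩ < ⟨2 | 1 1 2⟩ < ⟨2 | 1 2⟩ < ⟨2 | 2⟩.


Δ(Σ) — 9 vertices, 9 min non-faces:

  P={1,2}:  v_{1} + v_{2} = v_{0} + v_{6} — sig = ⟨2 | 1 1⟩
  P={3,6}:  v_{3} + v_{6} = v_{5} + v_{8} — sig = ⟨2 | 1 1⟩
  P={2,3}:  v_{2} + v_{3} = v_{0} + v_{4} + v_{7} — sig = ⟨2 | 1 1 1⟩
  P={1,3}:  v_{1} + v_{3} = v_{0} + 2·v_{5} + 2·v_{8} — sig = ⟨2 | 1 2 2⟩
  P={2,5,8}:  v_{2} + v_{5} + v_{8} = 0 — sig = ⟨3 | 0⟩
  P={1,4,7}:  v_{1} + v_{4} + v_{7} = v_{5} + v_{8} — sig = ⟨3 | 1 1⟩
  P={0,4,6,7}:  v_{0} + v_{4} + v_{6} + v_{7} = 0 — sig = ⟨4 | 0⟩
  P={0,5,6,8}:  v_{0} + v_{5} + v_{6} + v_{8} = v_{1} — sig = ⟨4 | 1⟩
  P={0,4,5,7,8}:  v_{0} + v_{4} + v_{5} + v_{7} + v_{8} = v_{3} — sig = ⟨5 | 1⟩

Hence PRS(X_Σ) =
    ⟨2 | 1 1⟩
    ⟨2 | 1 1⟩
    ⟨2 | 1 1 1⟩
    ⟨2 | 1 2 2⟩
    ⟨3 | 0⟩
    ⟨3 | 1 1⟩
    ⟨4 | 0⟩
    ⟨4 | 1⟩
    ⟨5 | 1⟩


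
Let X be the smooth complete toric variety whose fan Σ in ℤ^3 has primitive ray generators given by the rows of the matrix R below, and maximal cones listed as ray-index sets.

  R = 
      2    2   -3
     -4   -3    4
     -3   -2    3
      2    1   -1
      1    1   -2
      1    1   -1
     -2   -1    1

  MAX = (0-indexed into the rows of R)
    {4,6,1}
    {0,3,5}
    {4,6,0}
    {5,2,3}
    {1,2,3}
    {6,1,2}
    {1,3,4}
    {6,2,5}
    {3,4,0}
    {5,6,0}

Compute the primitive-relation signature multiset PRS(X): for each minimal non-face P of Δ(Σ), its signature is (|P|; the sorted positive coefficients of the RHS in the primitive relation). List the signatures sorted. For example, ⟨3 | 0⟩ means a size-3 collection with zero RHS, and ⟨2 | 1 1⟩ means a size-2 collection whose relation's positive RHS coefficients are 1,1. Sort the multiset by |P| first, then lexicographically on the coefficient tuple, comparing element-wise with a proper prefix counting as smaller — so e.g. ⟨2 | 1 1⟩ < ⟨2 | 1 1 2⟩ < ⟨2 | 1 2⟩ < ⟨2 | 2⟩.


Primitive collections (6):

  P = {3,6}:  v_{3} + v_{6} = 0  ⇒ sig = ⟨2 | 0⟩
  P = {0,1}:  v_{0} + v_{1} = v_{6}  ⇒ sig = ⟨2 | 1⟩
  P = {1,5}:  v_{1} + v_{5} = v_{2}  ⇒ sig = ⟨2 | 1⟩
  P = {2,4}:  v_{2} + v_{4} = v_{6}  ⇒ sig = ⟨2 | 1⟩
  P = {4,5}:  v_{4} + v_{5} = v_{0}  ⇒ sig = ⟨2 | 1⟩
  P = {0,2}:  v_{0} + v_{2} = v_{5} + v_{6}  ⇒ sig = ⟨2 | 1 1⟩

Sorted signature multiset PRS(X):
    |P|=2: 6 collections, coeffs (), (1), (1), (1), (1), (1,1)


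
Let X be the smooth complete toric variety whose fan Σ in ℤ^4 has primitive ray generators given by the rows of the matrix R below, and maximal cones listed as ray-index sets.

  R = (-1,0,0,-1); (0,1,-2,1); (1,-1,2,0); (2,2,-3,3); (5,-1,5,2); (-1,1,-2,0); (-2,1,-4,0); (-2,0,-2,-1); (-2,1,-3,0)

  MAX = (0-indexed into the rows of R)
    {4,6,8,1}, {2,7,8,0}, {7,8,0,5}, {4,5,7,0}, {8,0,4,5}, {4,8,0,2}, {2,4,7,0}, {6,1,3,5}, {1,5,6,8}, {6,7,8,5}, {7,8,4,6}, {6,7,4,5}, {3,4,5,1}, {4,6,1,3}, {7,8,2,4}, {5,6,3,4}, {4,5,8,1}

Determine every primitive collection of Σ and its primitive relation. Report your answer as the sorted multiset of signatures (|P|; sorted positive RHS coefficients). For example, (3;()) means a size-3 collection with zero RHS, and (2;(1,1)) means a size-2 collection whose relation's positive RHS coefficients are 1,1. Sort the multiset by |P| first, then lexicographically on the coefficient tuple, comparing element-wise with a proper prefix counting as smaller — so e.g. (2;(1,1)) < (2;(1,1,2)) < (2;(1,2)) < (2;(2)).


Primitive collections (14):

  {2,5}:  v_{2} + v_{5} = 0  so sig = (2;())
  {0,1}:  v_{0} + v_{1} = v_{5}  so sig = (2;(1))
  {1,7}:  v_{1} + v_{7} = v_{6}  so sig = (2;(1))
  {0,6}:  v_{0} + v_{6} = v_{5} + v_{7}  so sig = (2;(1,1))
  {1,2}:  v_{1} + v_{2} = v_{4} + v_{7} + v_{8}  so sig = (2;(1,1,1))
  {2,3}:  v_{2} + v_{3} = v_{1} + v_{4} + v_{6}  so sig = (2;(1,1,1))
  {0,3}:  v_{0} + v_{3} = v_{4} + 2·v_{5} + v_{6}  so sig = (2;(1,1,2))
  {2,6}:  v_{2} + v_{6} = v_{4} + 2·v_{7} + v_{8}  so sig = (2;(1,1,2))
  {3,7}:  v_{3} + v_{7} = v_{4} + v_{5} + 2·v_{6}  so sig = (2;(1,1,2))
  {3,8}:  v_{3} + v_{8} = 3·v_{1}  so sig = (2;(3))
  {0,4,7,8}:  v_{0} + v_{4} + v_{7} + v_{8} = 0  so sig = (4;())
  {1,4,5,6}:  v_{1} + v_{4} + v_{5} + v_{6} = v_{3}  so sig = (4;(1))
  {4,5,7,8}:  v_{4} + v_{5} + v_{7} + v_{8} = v_{1}  so sig = (4;(1))
  {4,5,6,8}:  v_{4} + v_{5} + v_{6} + v_{8} = 2·v_{1}  so sig = (4;(2))

Hence PRS(X_Σ) =
    (2;())
    (2;(1))
    (2;(1))
    (2;(1,1))
    (2;(1,1,1))
    (2;(1,1,1))
    (2;(1,1,2))
    (2;(1,1,2))
    (2;(1,1,2))
    (2;(3))
    (4;())
    (4;(1))
    (4;(1))
    (4;(2))


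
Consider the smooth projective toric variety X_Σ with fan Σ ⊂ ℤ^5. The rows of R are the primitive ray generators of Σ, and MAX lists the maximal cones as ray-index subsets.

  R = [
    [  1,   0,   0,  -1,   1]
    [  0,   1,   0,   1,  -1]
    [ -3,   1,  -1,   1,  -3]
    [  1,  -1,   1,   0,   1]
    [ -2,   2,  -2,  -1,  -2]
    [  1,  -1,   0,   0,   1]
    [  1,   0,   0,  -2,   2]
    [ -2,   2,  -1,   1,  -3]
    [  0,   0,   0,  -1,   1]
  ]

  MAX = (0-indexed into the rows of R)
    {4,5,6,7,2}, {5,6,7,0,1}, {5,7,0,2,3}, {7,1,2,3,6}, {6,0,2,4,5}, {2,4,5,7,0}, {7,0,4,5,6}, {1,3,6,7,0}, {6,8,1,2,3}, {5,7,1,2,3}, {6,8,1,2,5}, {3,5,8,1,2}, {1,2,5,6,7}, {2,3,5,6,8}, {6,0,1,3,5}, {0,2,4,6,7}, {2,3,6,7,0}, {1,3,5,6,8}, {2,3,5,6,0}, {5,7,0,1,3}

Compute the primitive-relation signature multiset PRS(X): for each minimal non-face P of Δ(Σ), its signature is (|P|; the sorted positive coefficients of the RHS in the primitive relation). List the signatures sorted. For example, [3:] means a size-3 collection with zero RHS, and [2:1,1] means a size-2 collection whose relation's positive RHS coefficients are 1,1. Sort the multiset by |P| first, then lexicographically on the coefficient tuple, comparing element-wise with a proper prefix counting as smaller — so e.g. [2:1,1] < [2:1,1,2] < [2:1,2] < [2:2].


Δ(Σ) — 9 vertices, 9 min non-faces:

  {0,8}:  v_{0} + v_{8} = v_{6}  ⇒ sig = [2:1]
  {7,8}:  v_{7} + v_{8} = v_{1} + v_{2} + v_{6}  ⇒ sig = [2:1,1,1]
  {4,8}:  v_{4} + v_{8} = v_{2} + v_{5} + 2·v_{6} + v_{7}  ⇒ sig = [2:1,1,1,2]
  {1,4}:  v_{1} + v_{4} = v_{5} + v_{6} + 2·v_{7}  ⇒ sig = [2:1,1,2]
  {3,4}:  v_{3} + v_{4} = 2·v_{0} + v_{2}  ⇒ sig = [2:1,2]
  {0,1,2}:  v_{0} + v_{1} + v_{2} = v_{7}  ⇒ sig = [3:1]
  {3,5,6,7}:  v_{3} + v_{5} + v_{6} + v_{7} = v_{0}  ⇒ sig = [4:1]
  {1,2,3,5,6}:  v_{1} + v_{2} + v_{3} + v_{5} + v_{6} = 0  ⇒ sig = [5:]
  {0,2,5,6,7}:  v_{0} + v_{2} + v_{5} + v_{6} + v_{7} = v_{4}  ⇒ sig = [5:1]

Hence PRS(X_Σ) =
[[2:1], [2:1,1,1], [2:1,1,1,2], [2:1,1,2], [2:1,2], [3:1], [4:1], [5:], [5:1]]


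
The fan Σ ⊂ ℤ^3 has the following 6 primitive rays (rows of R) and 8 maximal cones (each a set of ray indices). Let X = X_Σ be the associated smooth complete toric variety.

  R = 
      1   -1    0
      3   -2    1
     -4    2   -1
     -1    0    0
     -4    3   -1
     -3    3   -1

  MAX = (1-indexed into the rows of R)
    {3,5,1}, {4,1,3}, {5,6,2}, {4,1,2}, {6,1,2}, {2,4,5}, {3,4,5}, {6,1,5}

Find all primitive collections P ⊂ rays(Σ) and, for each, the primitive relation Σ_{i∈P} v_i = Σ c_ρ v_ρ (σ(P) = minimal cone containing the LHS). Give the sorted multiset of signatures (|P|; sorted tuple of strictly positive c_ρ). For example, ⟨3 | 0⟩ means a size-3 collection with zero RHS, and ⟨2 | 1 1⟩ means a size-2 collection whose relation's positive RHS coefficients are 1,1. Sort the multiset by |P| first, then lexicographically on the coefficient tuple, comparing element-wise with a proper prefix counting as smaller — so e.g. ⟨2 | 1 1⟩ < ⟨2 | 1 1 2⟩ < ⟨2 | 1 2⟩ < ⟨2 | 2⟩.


Δ(Σ) — 6 vertices, 5 min non-faces:

  P={2,3}:  v_{2} + v_{3} = v_{4}  →  sig = ⟨2 | 1⟩
  P={4,6}:  v_{4} + v_{6} = v_{5}  →  sig = ⟨2 | 1⟩
  P={3,6}:  v_{3} + v_{6} = v_{1} + 2·v_{5}  →  sig = ⟨2 | 1 2⟩
  P={1,2,5}:  v_{1} + v_{2} + v_{5} = 0  →  sig = ⟨3 | 0⟩
  P={1,4,5}:  v_{1} + v_{4} + v_{5} = v_{3}  →  sig = ⟨3 | 1⟩

Hence PRS(X_Σ) =
    |P|=2: 3 collections, coeffs (1), (1), (1,2)
    |P|=3: 2 collections, coeffs (), (1)


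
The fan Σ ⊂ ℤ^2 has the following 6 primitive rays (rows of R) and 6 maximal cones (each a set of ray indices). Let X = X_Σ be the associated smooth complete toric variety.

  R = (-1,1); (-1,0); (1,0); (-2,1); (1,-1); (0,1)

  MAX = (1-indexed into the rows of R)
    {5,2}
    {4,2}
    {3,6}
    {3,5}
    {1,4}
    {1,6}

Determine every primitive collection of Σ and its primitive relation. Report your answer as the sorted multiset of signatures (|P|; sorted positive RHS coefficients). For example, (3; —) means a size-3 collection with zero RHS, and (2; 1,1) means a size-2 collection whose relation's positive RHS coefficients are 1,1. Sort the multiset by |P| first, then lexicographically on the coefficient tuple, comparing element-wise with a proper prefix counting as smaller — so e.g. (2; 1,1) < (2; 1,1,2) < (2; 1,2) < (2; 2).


Primitive collections (9):

  P={1,5}:  v_{1} + v_{5} = 0 ; sig = (2; —)
  P={2,3}:  v_{2} + v_{3} = 0 ; sig = (2; —)
  P={1,2}:  v_{1} + v_{2} = v_{4} ; sig = (2; 1)
  P={1,3}:  v_{1} + v_{3} = v_{6} ; sig = (2; 1)
  P={2,6}:  v_{2} + v_{6} = v_{1} ; sig = (2; 1)
  P={3,4}:  v_{3} + v_{4} = v_{1} ; sig = (2; 1)
  P={4,5}:  v_{4} + v_{5} = v_{2} ; sig = (2; 1)
  P={5,6}:  v_{5} + v_{6} = v_{3} ; sig = (2; 1)
  P={4,6}:  v_{4} + v_{6} = 2·v_{1} ; sig = (2; 2)

so the primitive-relation signature multiset is
    |P|=2: 9 collections, coeffs (), (), (1), (1), (1), (1), (1), (1), (2)


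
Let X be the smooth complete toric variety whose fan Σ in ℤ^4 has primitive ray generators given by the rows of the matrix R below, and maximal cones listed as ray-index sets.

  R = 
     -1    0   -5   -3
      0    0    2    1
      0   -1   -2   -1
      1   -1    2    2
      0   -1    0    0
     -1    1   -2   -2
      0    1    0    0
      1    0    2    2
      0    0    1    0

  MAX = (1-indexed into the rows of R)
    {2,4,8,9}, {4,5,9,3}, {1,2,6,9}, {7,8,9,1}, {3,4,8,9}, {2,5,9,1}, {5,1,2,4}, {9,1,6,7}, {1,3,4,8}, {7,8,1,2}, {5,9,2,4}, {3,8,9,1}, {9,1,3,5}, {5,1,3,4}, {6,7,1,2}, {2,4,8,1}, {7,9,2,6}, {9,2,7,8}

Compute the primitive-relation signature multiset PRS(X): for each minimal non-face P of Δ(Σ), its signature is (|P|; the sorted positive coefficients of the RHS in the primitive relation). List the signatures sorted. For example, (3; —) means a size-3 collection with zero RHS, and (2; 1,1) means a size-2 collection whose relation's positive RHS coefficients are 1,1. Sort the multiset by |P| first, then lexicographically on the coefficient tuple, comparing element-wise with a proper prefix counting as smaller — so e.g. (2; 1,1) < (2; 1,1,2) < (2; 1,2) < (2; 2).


|primitive collections| = 12. Relations:

  P={4,6}:  v_{4} + v_{6} = 0  ⟹  sig = (2; —)
  P={5,7}:  v_{5} + v_{7} = 0  ⟹  sig = (2; —)
  P={2,3}:  v_{2} + v_{3} = v_{5}  ⟹  sig = (2; 1)
  P={4,7}:  v_{4} + v_{7} = v_{8}  ⟹  sig = (2; 1)
  P={5,8}:  v_{5} + v_{8} = v_{4}  ⟹  sig = (2; 1)
  P={6,8}:  v_{6} + v_{8} = v_{7}  ⟹  sig = (2; 1)
  P={3,6}:  v_{3} + v_{6} = v_{1} + v_{9}  ⟹  sig = (2; 1,1)
  P={3,7}:  v_{3} + v_{7} = v_{1} + v_{8} + v_{9}  ⟹  sig = (2; 1,1,1)
  P={5,6}:  v_{5} + v_{6} = v_{1} + v_{2} + v_{9}  ⟹  sig = (2; 1,1,1)
  P={1,4,9}:  v_{1} + v_{4} + v_{9} = v_{3}  ⟹  sig = (3; 1)
  P={1,2,8,9}:  v_{1} + v_{2} + v_{8} + v_{9} = 0  ⟹  sig = (4; —)
  P={1,2,7,9}:  v_{1} + v_{2} + v_{7} + v_{9} = v_{6}  ⟹  sig = (4; 1)

so the primitive-relation signature multiset is
    (2; —)
    (2; —)
    (2; 1)
    (2; 1)
    (2; 1)
    (2; 1)
    (2; 1,1)
    (2; 1,1,1)
    (2; 1,1,1)
    (3; 1)
    (4; —)
    (4; 1)


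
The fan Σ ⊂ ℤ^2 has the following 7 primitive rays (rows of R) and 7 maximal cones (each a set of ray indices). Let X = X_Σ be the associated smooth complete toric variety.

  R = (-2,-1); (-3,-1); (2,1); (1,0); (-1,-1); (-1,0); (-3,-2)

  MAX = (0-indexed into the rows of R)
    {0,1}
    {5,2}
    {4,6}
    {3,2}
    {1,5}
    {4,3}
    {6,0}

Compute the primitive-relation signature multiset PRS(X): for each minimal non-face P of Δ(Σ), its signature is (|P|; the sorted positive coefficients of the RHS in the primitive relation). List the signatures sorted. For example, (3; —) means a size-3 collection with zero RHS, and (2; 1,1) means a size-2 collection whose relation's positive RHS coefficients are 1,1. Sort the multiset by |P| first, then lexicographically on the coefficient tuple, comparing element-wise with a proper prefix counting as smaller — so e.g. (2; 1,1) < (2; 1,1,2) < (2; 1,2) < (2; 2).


The 14 primitive collections of Σ (r=7, n=2):

  P = {0,2}:  v_{0} + v_{2} = 0 — sig = (2; —)
  P = {3,5}:  v_{3} + v_{5} = 0 — sig = (2; —)
  P = {0,3}:  v_{0} + v_{3} = v_{4} — sig = (2; 1)
  P = {0,4}:  v_{0} + v_{4} = v_{6} — sig = (2; 1)
  P = {0,5}:  v_{0} + v_{5} = v_{1} — sig = (2; 1)
  P = {1,2}:  v_{1} + v_{2} = v_{5} — sig = (2; 1)
  P = {1,3}:  v_{1} + v_{3} = v_{0} — sig = (2; 1)
  P = {2,4}:  v_{2} + v_{4} = v_{3} — sig = (2; 1)
  P = {2,6}:  v_{2} + v_{6} = v_{4} — sig = (2; 1)
  P = {4,5}:  v_{4} + v_{5} = v_{0} — sig = (2; 1)
  P = {1,4}:  v_{1} + v_{4} = 2·v_{0} — sig = (2; 2)
  P = {3,6}:  v_{3} + v_{6} = 2·v_{4} — sig = (2; 2)
  P = {5,6}:  v_{5} + v_{6} = 2·v_{0} — sig = (2; 2)
  P = {1,6}:  v_{1} + v_{6} = 3·v_{0} — sig = (2; 3)

so the primitive-relation signature multiset is
[(2; —), (2; —), (2; 1), (2; 1), (2; 1), (2; 1), (2; 1), (2; 1), (2; 1), (2; 1), (2; 2), (2; 2), (2; 2), (2; 3)]


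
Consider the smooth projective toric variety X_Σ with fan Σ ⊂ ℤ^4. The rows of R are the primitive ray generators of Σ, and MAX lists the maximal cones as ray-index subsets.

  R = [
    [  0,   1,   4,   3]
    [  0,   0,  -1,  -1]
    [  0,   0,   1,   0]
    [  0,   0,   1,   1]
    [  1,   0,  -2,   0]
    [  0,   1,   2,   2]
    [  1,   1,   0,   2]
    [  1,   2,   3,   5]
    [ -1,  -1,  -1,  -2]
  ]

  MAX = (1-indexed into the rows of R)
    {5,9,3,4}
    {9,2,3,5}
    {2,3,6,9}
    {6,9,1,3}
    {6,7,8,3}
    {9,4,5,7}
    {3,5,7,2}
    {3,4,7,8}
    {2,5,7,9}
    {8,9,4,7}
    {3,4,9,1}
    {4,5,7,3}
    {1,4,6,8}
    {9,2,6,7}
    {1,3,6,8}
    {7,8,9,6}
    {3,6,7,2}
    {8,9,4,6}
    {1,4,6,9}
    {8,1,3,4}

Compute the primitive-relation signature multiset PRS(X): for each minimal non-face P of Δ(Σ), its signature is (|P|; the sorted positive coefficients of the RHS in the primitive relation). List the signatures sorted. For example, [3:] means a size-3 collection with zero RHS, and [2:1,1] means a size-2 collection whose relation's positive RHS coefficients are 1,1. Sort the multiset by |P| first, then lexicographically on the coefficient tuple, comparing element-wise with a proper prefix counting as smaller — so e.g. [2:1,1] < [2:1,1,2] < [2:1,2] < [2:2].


Primitive collections (12):

  • {2,4}:  v_{2} + v_{4} = 0  ⟹  sig = [2:]
  • {5,6}:  v_{5} + v_{6} = v_{7}  ⟹  sig = [2:1]
  • {1,2}:  v_{1} + v_{2} = v_{3} + v_{6}  ⟹  sig = [2:1,1]
  • {1,7}:  v_{1} + v_{7} = v_{3} + v_{8}  ⟹  sig = [2:1,1]
  • {2,8}:  v_{2} + v_{8} = v_{6} + v_{7}  ⟹  sig = [2:1,1]
  • {1,5}:  v_{1} + v_{5} = v_{3} + v_{4} + v_{7}  ⟹  sig = [2:1,1,1]
  • {5,8}:  v_{5} + v_{8} = v_{4} + 2·v_{7}  ⟹  sig = [2:1,2]
  • {3,7,9}:  v_{3} + v_{7} + v_{9} = 0  ⟹  sig = [3:]
  • {3,4,6}:  v_{3} + v_{4} + v_{6} = v_{1}  ⟹  sig = [3:1]
  • {4,6,7}:  v_{4} + v_{6} + v_{7} = v_{8}  ⟹  sig = [3:1]
  • {3,8,9}:  v_{3} + v_{8} + v_{9} = v_{4} + v_{6}  ⟹  sig = [3:1,1]
  • {1,8,9}:  v_{1} + v_{8} + v_{9} = 2·v_{4} + 2·v_{6}  ⟹  sig = [3:2,2]

so the primitive-relation signature multiset is
[[2:], [2:1], [2:1,1], [2:1,1], [2:1,1], [2:1,1,1], [2:1,2], [3:], [3:1], [3:1], [3:1,1], [3:2,2]]


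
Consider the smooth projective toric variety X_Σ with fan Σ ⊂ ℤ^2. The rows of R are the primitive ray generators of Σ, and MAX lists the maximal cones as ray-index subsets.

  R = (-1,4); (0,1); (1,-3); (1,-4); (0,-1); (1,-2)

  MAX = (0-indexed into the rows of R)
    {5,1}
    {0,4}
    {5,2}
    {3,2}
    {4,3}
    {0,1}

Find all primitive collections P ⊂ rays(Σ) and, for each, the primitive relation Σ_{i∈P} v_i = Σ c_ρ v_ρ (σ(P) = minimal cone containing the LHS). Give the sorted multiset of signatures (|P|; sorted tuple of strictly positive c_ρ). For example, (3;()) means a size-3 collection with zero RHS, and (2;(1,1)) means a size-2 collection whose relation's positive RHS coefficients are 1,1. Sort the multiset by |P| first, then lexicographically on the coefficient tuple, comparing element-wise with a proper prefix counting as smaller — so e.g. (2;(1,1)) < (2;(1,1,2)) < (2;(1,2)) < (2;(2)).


Primitive collections (9):

  P={0,3}:  v_{0} + v_{3} = 0 — sig = (2;())
  P={1,4}:  v_{1} + v_{4} = 0 — sig = (2;())
  P={0,2}:  v_{0} + v_{2} = v_{1} — sig = (2;(1))
  P={1,2}:  v_{1} + v_{2} = v_{5} — sig = (2;(1))
  P={1,3}:  v_{1} + v_{3} = v_{2} — sig = (2;(1))
  P={2,4}:  v_{2} + v_{4} = v_{3} — sig = (2;(1))
  P={4,5}:  v_{4} + v_{5} = v_{2} — sig = (2;(1))
  P={0,5}:  v_{0} + v_{5} = 2·v_{1} — sig = (2;(2))
  P={3,5}:  v_{3} + v_{5} = 2·v_{2} — sig = (2;(2))

Hence PRS(X_Σ) =
    |P|=2: 9 collections, coeffs (), (), (1), (1), (1), (1), (1), (2), (2)


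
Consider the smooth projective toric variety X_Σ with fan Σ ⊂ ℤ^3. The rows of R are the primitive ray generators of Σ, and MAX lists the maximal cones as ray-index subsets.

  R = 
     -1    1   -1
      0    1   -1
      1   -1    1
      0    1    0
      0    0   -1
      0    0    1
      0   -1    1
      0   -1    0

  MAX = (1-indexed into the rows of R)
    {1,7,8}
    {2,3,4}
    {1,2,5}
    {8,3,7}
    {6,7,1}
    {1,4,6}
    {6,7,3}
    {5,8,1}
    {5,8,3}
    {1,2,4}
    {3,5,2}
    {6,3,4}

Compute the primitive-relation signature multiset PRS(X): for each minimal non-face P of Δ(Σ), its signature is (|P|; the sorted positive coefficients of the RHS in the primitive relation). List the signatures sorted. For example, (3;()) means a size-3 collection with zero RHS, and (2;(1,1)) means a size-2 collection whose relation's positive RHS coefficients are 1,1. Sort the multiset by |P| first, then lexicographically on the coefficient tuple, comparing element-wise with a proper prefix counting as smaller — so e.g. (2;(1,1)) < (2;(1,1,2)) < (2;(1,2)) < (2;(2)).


The 10 primitive collections of Σ (r=8, n=3):

  {1,3}:  v_{1} + v_{3} = 0 ; sig = (2;())
  {2,7}:  v_{2} + v_{7} = 0 ; sig = (2;())
  {4,8}:  v_{4} + v_{8} = 0 ; sig = (2;())
  {5,6}:  v_{5} + v_{6} = 0 ; sig = (2;())
  {2,6}:  v_{2} + v_{6} = v_{4} ; sig = (2;(1))
  {2,8}:  v_{2} + v_{8} = v_{5} ; sig = (2;(1))
  {4,5}:  v_{4} + v_{5} = v_{2} ; sig = (2;(1))
  {4,7}:  v_{4} + v_{7} = v_{6} ; sig = (2;(1))
  {5,7}:  v_{5} + v_{7} = v_{8} ; sig = (2;(1))
  {6,8}:  v_{6} + v_{8} = v_{7} ; sig = (2;(1))

Sorted signature multiset PRS(X):
    (2;())
    (2;())
    (2;())
    (2;())
    (2;(1))
    (2;(1))
    (2;(1))
    (2;(1))
    (2;(1))
    (2;(1))
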